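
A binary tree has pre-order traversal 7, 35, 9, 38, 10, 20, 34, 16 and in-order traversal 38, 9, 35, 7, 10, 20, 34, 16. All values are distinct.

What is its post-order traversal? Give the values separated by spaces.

The first element of pre-order is the root; it splits in-order into left and right subtrees.
Root 7: left subtree has 3 nodes {38, 9, 35}, right has 4 {10, 20, 34, 16}.
  Root 35: left subtree has 2 nodes {38, 9}, right has 0 { }.
    Root 9: left subtree has 1 node {38}, right has 0 { }.
  Root 10: left subtree has 0 nodes { }, right has 3 {20, 34, 16}.
    Root 20: left subtree has 0 nodes { }, right has 2 {34, 16}.
      Root 34: left subtree has 0 nodes { }, right has 1 {16}.

38 9 35 16 34 20 10 7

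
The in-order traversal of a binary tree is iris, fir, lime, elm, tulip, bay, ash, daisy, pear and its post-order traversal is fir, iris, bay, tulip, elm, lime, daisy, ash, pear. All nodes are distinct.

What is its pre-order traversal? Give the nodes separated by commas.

The last element of post-order is the root; it splits in-order into left and right subtrees.
Root pear: left subtree has 8 nodes {iris, fir, lime, elm, tulip, bay, ash, daisy}, right has 0 { }.
  Root ash: left subtree has 6 nodes {iris, fir, lime, elm, tulip, bay}, right has 1 {daisy}.
    Root lime: left subtree has 2 nodes {iris, fir}, right has 3 {elm, tulip, bay}.
      Root iris: left subtree has 0 nodes { }, right has 1 {fir}.
      Root elm: left subtree has 0 nodes { }, right has 2 {tulip, bay}.
        Root tulip: left subtree has 0 nodes { }, right has 1 {bay}.

pear, ash, lime, iris, fir, elm, tulip, bay, daisy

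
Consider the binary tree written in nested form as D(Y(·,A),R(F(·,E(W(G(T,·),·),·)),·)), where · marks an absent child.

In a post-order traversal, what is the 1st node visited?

A

Post-order visits the left subtree, then the right subtree, then the node.
At D: go left to Y.
  At Y: no left child.
  At Y: go right to A.
    A is a leaf — visit A.
  Visit Y.
At D: go right to R.
  At R: go left to F.
    At F: no left child.
    At F: go right to E.
      At E: go left to W.
        At W: go left to G.
          At G: go left to T.
            T is a leaf — visit T.
          At G: no right child.
          Visit G.
        At W: no right child.
        Visit W.
      At E: no right child.
      Visit E.
    Visit F.
  At R: no right child.
  Visit R.
Visit D.
Full post-order sequence: A, Y, T, G, W, E, F, R, D.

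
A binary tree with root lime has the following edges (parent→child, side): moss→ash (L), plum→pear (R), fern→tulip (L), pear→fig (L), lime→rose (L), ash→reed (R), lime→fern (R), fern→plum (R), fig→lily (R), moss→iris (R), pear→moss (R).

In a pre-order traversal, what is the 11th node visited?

Pre-order visits the node, then its left subtree, then its right subtree.
Visit lime.
At lime: go left to rose.
  rose is a leaf — visit rose.
At lime: go right to fern.
  Visit fern.
  At fern: go left to tulip.
    tulip is a leaf — visit tulip.
  At fern: go right to plum.
    Visit plum.
    At plum: no left child.
    At plum: go right to pear.
      Visit pear.
      At pear: go left to fig.
        Visit fig.
        At fig: no left child.
        At fig: go right to lily.
          lily is a leaf — visit lily.
      At pear: go right to moss.
        Visit moss.
        At moss: go left to ash.
          Visit ash.
          At ash: no left child.
          At ash: go right to reed.
            reed is a leaf — visit reed.
        At moss: go right to iris.
          iris is a leaf — visit iris.
Full pre-order sequence: lime, rose, fern, tulip, plum, pear, fig, lily, moss, ash, reed, iris.

reed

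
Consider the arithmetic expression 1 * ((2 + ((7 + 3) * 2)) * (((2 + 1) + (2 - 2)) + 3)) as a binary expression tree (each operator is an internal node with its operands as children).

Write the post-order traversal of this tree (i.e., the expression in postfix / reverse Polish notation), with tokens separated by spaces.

1 2 7 3 + 2 * + 2 1 + 2 2 - + 3 + * *

Post-order on an expression tree gives postfix notation: for each operator, emit left operand, right operand, then the operator.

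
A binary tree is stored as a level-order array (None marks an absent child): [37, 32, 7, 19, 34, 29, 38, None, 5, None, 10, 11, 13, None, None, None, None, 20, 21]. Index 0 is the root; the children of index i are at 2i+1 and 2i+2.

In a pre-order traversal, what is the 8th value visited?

Pre-order visits the node, then its left subtree, then its right subtree.
Visit 37.
At 37: go left to 32.
  Visit 32.
  At 32: go left to 19.
    Visit 19.
    At 19: no left child.
    At 19: go right to 5.
      Visit 5.
      At 5: go left to 20.
        20 is a leaf — visit 20.
      At 5: go right to 21.
        21 is a leaf — visit 21.
  At 32: go right to 34.
    Visit 34.
    At 34: no left child.
    At 34: go right to 10.
      10 is a leaf — visit 10.
At 37: go right to 7.
  Visit 7.
  At 7: go left to 29.
    Visit 29.
    At 29: go left to 11.
      11 is a leaf — visit 11.
    At 29: go right to 13.
      13 is a leaf — visit 13.
  At 7: go right to 38.
    38 is a leaf — visit 38.
Full pre-order sequence: 37, 32, 19, 5, 20, 21, 34, 10, 7, 29, 11, 13, 38.

10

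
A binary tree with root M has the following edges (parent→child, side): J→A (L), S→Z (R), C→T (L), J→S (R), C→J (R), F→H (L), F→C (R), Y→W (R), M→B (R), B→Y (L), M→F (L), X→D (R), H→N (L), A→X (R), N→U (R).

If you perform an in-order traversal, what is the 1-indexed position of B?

16

In-order visits the left subtree, then the node, then the right subtree.
At M: go left to F.
  At F: go left to H.
    At H: go left to N.
      At N: no left child.
      Visit N.
      At N: go right to U.
        U is a leaf — visit U.
    Visit H.
    At H: no right child.
  Visit F.
  At F: go right to C.
    At C: go left to T.
      T is a leaf — visit T.
    Visit C.
    At C: go right to J.
      At J: go left to A.
        At A: no left child.
        Visit A.
        At A: go right to X.
          At X: no left child.
          Visit X.
          At X: go right to D.
            D is a leaf — visit D.
      Visit J.
      At J: go right to S.
        At S: no left child.
        Visit S.
        At S: go right to Z.
          Z is a leaf — visit Z.
Visit M.
At M: go right to B.
  At B: go left to Y.
    At Y: no left child.
    Visit Y.
    At Y: go right to W.
      W is a leaf — visit W.
  Visit B.
  At B: no right child.
Full in-order sequence: N, U, H, F, T, C, A, X, D, J, S, Z, M, Y, W, B.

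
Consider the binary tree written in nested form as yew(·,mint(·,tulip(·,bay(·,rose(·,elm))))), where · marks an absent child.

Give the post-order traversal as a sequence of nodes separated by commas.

Post-order visits the left subtree, then the right subtree, then the node.
At yew: no left child.
At yew: go right to mint.
  At mint: no left child.
  At mint: go right to tulip.
    At tulip: no left child.
    At tulip: go right to bay.
      At bay: no left child.
      At bay: go right to rose.
        At rose: no left child.
        At rose: go right to elm.
          elm is a leaf — visit elm.
        Visit rose.
      Visit bay.
    Visit tulip.
  Visit mint.
Visit yew.

elm, rose, bay, tulip, mint, yew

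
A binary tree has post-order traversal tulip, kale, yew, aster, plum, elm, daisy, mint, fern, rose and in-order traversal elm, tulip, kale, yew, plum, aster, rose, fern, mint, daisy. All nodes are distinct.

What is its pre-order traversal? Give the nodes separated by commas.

The last element of post-order is the root; it splits in-order into left and right subtrees.
Root rose: left subtree has 6 nodes {elm, tulip, kale, yew, plum, aster}, right has 3 {fern, mint, daisy}.
  Root elm: left subtree has 0 nodes { }, right has 5 {tulip, kale, yew, plum, aster}.
    Root plum: left subtree has 3 nodes {tulip, kale, yew}, right has 1 {aster}.
      Root yew: left subtree has 2 nodes {tulip, kale}, right has 0 { }.
        Root kale: left subtree has 1 node {tulip}, right has 0 { }.
  Root fern: left subtree has 0 nodes { }, right has 2 {mint, daisy}.
    Root mint: left subtree has 0 nodes { }, right has 1 {daisy}.

rose, elm, plum, yew, kale, tulip, aster, fern, mint, daisy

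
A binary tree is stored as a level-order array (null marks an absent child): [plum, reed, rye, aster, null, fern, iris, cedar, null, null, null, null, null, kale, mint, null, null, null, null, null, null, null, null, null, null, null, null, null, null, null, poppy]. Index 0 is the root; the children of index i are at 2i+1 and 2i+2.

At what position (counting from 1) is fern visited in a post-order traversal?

Post-order visits the left subtree, then the right subtree, then the node.
At plum: go left to reed.
  At reed: go left to aster.
    At aster: go left to cedar.
      cedar is a leaf — visit cedar.
    At aster: no right child.
    Visit aster.
  At reed: no right child.
  Visit reed.
At plum: go right to rye.
  At rye: go left to fern.
    fern is a leaf — visit fern.
  At rye: go right to iris.
    At iris: go left to kale.
      kale is a leaf — visit kale.
    At iris: go right to mint.
      At mint: no left child.
      At mint: go right to poppy.
        poppy is a leaf — visit poppy.
      Visit mint.
    Visit iris.
  Visit rye.
Visit plum.
Full post-order sequence: cedar, aster, reed, fern, kale, poppy, mint, iris, rye, plum.

4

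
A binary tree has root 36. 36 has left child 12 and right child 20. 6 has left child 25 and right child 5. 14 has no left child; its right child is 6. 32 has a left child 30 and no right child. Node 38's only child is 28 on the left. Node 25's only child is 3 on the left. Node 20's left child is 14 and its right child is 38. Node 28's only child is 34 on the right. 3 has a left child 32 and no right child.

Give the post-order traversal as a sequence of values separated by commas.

Post-order visits the left subtree, then the right subtree, then the node.
At 36: go left to 12.
  12 is a leaf — visit 12.
At 36: go right to 20.
  At 20: go left to 14.
    At 14: no left child.
    At 14: go right to 6.
      At 6: go left to 25.
        At 25: go left to 3.
          At 3: go left to 32.
            At 32: go left to 30.
              30 is a leaf — visit 30.
            At 32: no right child.
            Visit 32.
          At 3: no right child.
          Visit 3.
        At 25: no right child.
        Visit 25.
      At 6: go right to 5.
        5 is a leaf — visit 5.
      Visit 6.
    Visit 14.
  At 20: go right to 38.
    At 38: go left to 28.
      At 28: no left child.
      At 28: go right to 34.
        34 is a leaf — visit 34.
      Visit 28.
    At 38: no right child.
    Visit 38.
  Visit 20.
Visit 36.

12, 30, 32, 3, 25, 5, 6, 14, 34, 28, 38, 20, 36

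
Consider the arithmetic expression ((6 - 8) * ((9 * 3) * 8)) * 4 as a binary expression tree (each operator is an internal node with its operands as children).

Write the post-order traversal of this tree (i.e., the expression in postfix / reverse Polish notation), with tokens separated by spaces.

Post-order on an expression tree gives postfix notation: for each operator, emit left operand, right operand, then the operator.

6 8 - 9 3 * 8 * * 4 *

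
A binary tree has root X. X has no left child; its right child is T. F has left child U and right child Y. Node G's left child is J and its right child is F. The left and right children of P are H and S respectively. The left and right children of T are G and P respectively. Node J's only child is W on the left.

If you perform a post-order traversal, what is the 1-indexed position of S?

8

Post-order visits the left subtree, then the right subtree, then the node.
At X: no left child.
At X: go right to T.
  At T: go left to G.
    At G: go left to J.
      At J: go left to W.
        W is a leaf — visit W.
      At J: no right child.
      Visit J.
    At G: go right to F.
      At F: go left to U.
        U is a leaf — visit U.
      At F: go right to Y.
        Y is a leaf — visit Y.
      Visit F.
    Visit G.
  At T: go right to P.
    At P: go left to H.
      H is a leaf — visit H.
    At P: go right to S.
      S is a leaf — visit S.
    Visit P.
  Visit T.
Visit X.
Full post-order sequence: W, J, U, Y, F, G, H, S, P, T, X.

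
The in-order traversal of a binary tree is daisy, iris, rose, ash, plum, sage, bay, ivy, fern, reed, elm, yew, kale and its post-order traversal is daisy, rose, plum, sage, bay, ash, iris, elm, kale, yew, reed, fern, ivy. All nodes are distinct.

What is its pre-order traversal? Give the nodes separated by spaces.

The last element of post-order is the root; it splits in-order into left and right subtrees.
Root ivy: left subtree has 7 nodes {daisy, iris, rose, ash, plum, sage, bay}, right has 5 {fern, reed, elm, yew, kale}.
  Root iris: left subtree has 1 node {daisy}, right has 5 {rose, ash, plum, sage, bay}.
    Root ash: left subtree has 1 node {rose}, right has 3 {plum, sage, bay}.
      Root bay: left subtree has 2 nodes {plum, sage}, right has 0 { }.
        Root sage: left subtree has 1 node {plum}, right has 0 { }.
  Root fern: left subtree has 0 nodes { }, right has 4 {reed, elm, yew, kale}.
    Root reed: left subtree has 0 nodes { }, right has 3 {elm, yew, kale}.
      Root yew: left subtree has 1 node {elm}, right has 1 {kale}.

ivy iris daisy ash rose bay sage plum fern reed yew elm kale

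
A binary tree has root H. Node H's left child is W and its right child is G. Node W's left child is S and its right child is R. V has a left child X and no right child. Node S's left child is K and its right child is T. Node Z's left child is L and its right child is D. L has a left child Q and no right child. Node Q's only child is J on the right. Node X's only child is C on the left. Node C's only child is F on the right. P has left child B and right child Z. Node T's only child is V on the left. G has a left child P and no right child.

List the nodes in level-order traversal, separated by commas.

H, W, G, S, R, P, K, T, B, Z, V, L, D, X, Q, C, J, F

Level-order visits nodes level by level from the root, left to right within each level.
Level 0: H
Level 1: W, G
Level 2: S, R, P
Level 3: K, T, B, Z
Level 4: V, L, D
Level 5: X, Q
Level 6: C, J
Level 7: F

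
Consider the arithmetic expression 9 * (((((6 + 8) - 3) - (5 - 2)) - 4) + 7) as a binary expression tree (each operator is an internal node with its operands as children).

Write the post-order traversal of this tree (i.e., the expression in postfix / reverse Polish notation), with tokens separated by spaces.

Post-order on an expression tree gives postfix notation: for each operator, emit left operand, right operand, then the operator.

9 6 8 + 3 - 5 2 - - 4 - 7 + *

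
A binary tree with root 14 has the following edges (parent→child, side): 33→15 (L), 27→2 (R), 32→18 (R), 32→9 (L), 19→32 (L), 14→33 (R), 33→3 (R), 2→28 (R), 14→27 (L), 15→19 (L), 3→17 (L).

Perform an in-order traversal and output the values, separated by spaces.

In-order visits the left subtree, then the node, then the right subtree.
At 14: go left to 27.
  At 27: no left child.
  Visit 27.
  At 27: go right to 2.
    At 2: no left child.
    Visit 2.
    At 2: go right to 28.
      28 is a leaf — visit 28.
Visit 14.
At 14: go right to 33.
  At 33: go left to 15.
    At 15: go left to 19.
      At 19: go left to 32.
        At 32: go left to 9.
          9 is a leaf — visit 9.
        Visit 32.
        At 32: go right to 18.
          18 is a leaf — visit 18.
      Visit 19.
      At 19: no right child.
    Visit 15.
    At 15: no right child.
  Visit 33.
  At 33: go right to 3.
    At 3: go left to 17.
      17 is a leaf — visit 17.
    Visit 3.
    At 3: no right child.

27 2 28 14 9 32 18 19 15 33 17 3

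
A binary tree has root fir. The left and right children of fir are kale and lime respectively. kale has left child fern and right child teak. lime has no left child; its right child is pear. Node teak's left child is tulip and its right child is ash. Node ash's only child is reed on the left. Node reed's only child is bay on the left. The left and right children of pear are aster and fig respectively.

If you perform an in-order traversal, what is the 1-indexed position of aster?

10

In-order visits the left subtree, then the node, then the right subtree.
At fir: go left to kale.
  At kale: go left to fern.
    fern is a leaf — visit fern.
  Visit kale.
  At kale: go right to teak.
    At teak: go left to tulip.
      tulip is a leaf — visit tulip.
    Visit teak.
    At teak: go right to ash.
      At ash: go left to reed.
        At reed: go left to bay.
          bay is a leaf — visit bay.
        Visit reed.
        At reed: no right child.
      Visit ash.
      At ash: no right child.
Visit fir.
At fir: go right to lime.
  At lime: no left child.
  Visit lime.
  At lime: go right to pear.
    At pear: go left to aster.
      aster is a leaf — visit aster.
    Visit pear.
    At pear: go right to fig.
      fig is a leaf — visit fig.
Full in-order sequence: fern, kale, tulip, teak, bay, reed, ash, fir, lime, aster, pear, fig.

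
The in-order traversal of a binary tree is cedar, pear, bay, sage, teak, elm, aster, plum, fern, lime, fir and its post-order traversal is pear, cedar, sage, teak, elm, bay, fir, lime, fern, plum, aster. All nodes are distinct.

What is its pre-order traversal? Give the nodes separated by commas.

The last element of post-order is the root; it splits in-order into left and right subtrees.
Root aster: left subtree has 6 nodes {cedar, pear, bay, sage, teak, elm}, right has 4 {plum, fern, lime, fir}.
  Root bay: left subtree has 2 nodes {cedar, pear}, right has 3 {sage, teak, elm}.
    Root cedar: left subtree has 0 nodes { }, right has 1 {pear}.
    Root elm: left subtree has 2 nodes {sage, teak}, right has 0 { }.
      Root teak: left subtree has 1 node {sage}, right has 0 { }.
  Root plum: left subtree has 0 nodes { }, right has 3 {fern, lime, fir}.
    Root fern: left subtree has 0 nodes { }, right has 2 {lime, fir}.
      Root lime: left subtree has 0 nodes { }, right has 1 {fir}.

aster, bay, cedar, pear, elm, teak, sage, plum, fern, lime, fir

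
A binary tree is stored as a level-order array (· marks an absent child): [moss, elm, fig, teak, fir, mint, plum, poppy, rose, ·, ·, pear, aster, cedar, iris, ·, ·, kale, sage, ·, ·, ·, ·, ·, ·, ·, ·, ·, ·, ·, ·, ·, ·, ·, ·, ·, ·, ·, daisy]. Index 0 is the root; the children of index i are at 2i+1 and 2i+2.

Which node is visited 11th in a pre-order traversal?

Pre-order visits the node, then its left subtree, then its right subtree.
Visit moss.
At moss: go left to elm.
  Visit elm.
  At elm: go left to teak.
    Visit teak.
    At teak: go left to poppy.
      poppy is a leaf — visit poppy.
    At teak: go right to rose.
      Visit rose.
      At rose: go left to kale.
        kale is a leaf — visit kale.
      At rose: go right to sage.
        Visit sage.
        At sage: no left child.
        At sage: go right to daisy.
          daisy is a leaf — visit daisy.
  At elm: go right to fir.
    fir is a leaf — visit fir.
At moss: go right to fig.
  Visit fig.
  At fig: go left to mint.
    Visit mint.
    At mint: go left to pear.
      pear is a leaf — visit pear.
    At mint: go right to aster.
      aster is a leaf — visit aster.
  At fig: go right to plum.
    Visit plum.
    At plum: go left to cedar.
      cedar is a leaf — visit cedar.
    At plum: go right to iris.
      iris is a leaf — visit iris.
Full pre-order sequence: moss, elm, teak, poppy, rose, kale, sage, daisy, fir, fig, mint, pear, aster, plum, cedar, iris.

mint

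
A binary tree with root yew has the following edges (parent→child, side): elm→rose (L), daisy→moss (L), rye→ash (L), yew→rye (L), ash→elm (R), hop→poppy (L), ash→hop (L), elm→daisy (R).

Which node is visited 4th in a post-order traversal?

Post-order visits the left subtree, then the right subtree, then the node.
At yew: go left to rye.
  At rye: go left to ash.
    At ash: go left to hop.
      At hop: go left to poppy.
        poppy is a leaf — visit poppy.
      At hop: no right child.
      Visit hop.
    At ash: go right to elm.
      At elm: go left to rose.
        rose is a leaf — visit rose.
      At elm: go right to daisy.
        At daisy: go left to moss.
          moss is a leaf — visit moss.
        At daisy: no right child.
        Visit daisy.
      Visit elm.
    Visit ash.
  At rye: no right child.
  Visit rye.
At yew: no right child.
Visit yew.
Full post-order sequence: poppy, hop, rose, moss, daisy, elm, ash, rye, yew.

moss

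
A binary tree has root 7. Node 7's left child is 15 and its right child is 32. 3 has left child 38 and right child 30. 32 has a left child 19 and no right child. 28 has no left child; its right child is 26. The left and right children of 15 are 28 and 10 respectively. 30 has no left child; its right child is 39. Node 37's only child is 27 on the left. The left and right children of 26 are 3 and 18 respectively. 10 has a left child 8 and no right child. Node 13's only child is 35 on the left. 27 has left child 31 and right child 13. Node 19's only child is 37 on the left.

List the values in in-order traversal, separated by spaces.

28 38 3 30 39 26 18 15 8 10 7 31 27 35 13 37 19 32

In-order visits the left subtree, then the node, then the right subtree.
At 7: go left to 15.
  At 15: go left to 28.
    At 28: no left child.
    Visit 28.
    At 28: go right to 26.
      At 26: go left to 3.
        At 3: go left to 38.
          38 is a leaf — visit 38.
        Visit 3.
        At 3: go right to 30.
          At 30: no left child.
          Visit 30.
          At 30: go right to 39.
            39 is a leaf — visit 39.
      Visit 26.
      At 26: go right to 18.
        18 is a leaf — visit 18.
  Visit 15.
  At 15: go right to 10.
    At 10: go left to 8.
      8 is a leaf — visit 8.
    Visit 10.
    At 10: no right child.
Visit 7.
At 7: go right to 32.
  At 32: go left to 19.
    At 19: go left to 37.
      At 37: go left to 27.
        At 27: go left to 31.
          31 is a leaf — visit 31.
        Visit 27.
        At 27: go right to 13.
          At 13: go left to 35.
            35 is a leaf — visit 35.
          Visit 13.
          At 13: no right child.
      Visit 37.
      At 37: no right child.
    Visit 19.
    At 19: no right child.
  Visit 32.
  At 32: no right child.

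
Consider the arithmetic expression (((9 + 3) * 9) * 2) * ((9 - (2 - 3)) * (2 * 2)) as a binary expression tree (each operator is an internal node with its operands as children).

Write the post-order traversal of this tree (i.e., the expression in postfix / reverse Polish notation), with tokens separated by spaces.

9 3 + 9 * 2 * 9 2 3 - - 2 2 * * *

Post-order on an expression tree gives postfix notation: for each operator, emit left operand, right operand, then the operator.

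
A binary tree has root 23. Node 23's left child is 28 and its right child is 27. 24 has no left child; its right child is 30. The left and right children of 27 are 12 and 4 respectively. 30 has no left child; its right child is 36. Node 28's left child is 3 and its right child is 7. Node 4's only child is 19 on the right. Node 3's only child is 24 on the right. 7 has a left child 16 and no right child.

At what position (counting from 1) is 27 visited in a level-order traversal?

3

Level-order visits nodes level by level from the root, left to right within each level.
Level 0: 23
Level 1: 28, 27
Level 2: 3, 7, 12, 4
Level 3: 24, 16, 19
Level 4: 30
Level 5: 36
Full level-order sequence: 23, 28, 27, 3, 7, 12, 4, 24, 16, 19, 30, 36.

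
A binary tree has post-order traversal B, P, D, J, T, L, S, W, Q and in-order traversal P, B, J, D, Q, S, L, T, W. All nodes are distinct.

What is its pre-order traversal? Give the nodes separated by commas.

The last element of post-order is the root; it splits in-order into left and right subtrees.
Root Q: left subtree has 4 nodes {P, B, J, D}, right has 4 {S, L, T, W}.
  Root J: left subtree has 2 nodes {P, B}, right has 1 {D}.
    Root P: left subtree has 0 nodes { }, right has 1 {B}.
  Root W: left subtree has 3 nodes {S, L, T}, right has 0 { }.
    Root S: left subtree has 0 nodes { }, right has 2 {L, T}.
      Root L: left subtree has 0 nodes { }, right has 1 {T}.

Q, J, P, B, D, W, S, L, T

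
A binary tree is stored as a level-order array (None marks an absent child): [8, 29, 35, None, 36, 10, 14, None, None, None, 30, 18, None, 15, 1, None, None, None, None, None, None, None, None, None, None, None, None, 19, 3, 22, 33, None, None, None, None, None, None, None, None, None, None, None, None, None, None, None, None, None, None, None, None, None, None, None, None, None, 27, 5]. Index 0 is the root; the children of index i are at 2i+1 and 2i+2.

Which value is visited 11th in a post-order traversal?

Post-order visits the left subtree, then the right subtree, then the node.
At 8: go left to 29.
  At 29: no left child.
  At 29: go right to 36.
    At 36: no left child.
    At 36: go right to 30.
      30 is a leaf — visit 30.
    Visit 36.
  Visit 29.
At 8: go right to 35.
  At 35: go left to 10.
    At 10: go left to 18.
      18 is a leaf — visit 18.
    At 10: no right child.
    Visit 10.
  At 35: go right to 14.
    At 14: go left to 15.
      At 15: go left to 19.
        At 19: no left child.
        At 19: go right to 27.
          27 is a leaf — visit 27.
        Visit 19.
      At 15: go right to 3.
        At 3: go left to 5.
          5 is a leaf — visit 5.
        At 3: no right child.
        Visit 3.
      Visit 15.
    At 14: go right to 1.
      At 1: go left to 22.
        22 is a leaf — visit 22.
      At 1: go right to 33.
        33 is a leaf — visit 33.
      Visit 1.
    Visit 14.
  Visit 35.
Visit 8.
Full post-order sequence: 30, 36, 29, 18, 10, 27, 19, 5, 3, 15, 22, 33, 1, 14, 35, 8.

22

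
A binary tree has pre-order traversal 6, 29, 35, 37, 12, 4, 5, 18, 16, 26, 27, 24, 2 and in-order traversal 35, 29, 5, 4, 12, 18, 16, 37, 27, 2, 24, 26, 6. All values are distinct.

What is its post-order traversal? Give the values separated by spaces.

The first element of pre-order is the root; it splits in-order into left and right subtrees.
Root 6: left subtree has 12 nodes {35, 29, 5, 4, 12, 18, 16, 37, 27, 2, 24, 26}, right has 0 { }.
  Root 29: left subtree has 1 node {35}, right has 10 {5, 4, 12, 18, 16, 37, 27, 2, 24, 26}.
    Root 37: left subtree has 5 nodes {5, 4, 12, 18, 16}, right has 4 {27, 2, 24, 26}.
      Root 12: left subtree has 2 nodes {5, 4}, right has 2 {18, 16}.
        Root 4: left subtree has 1 node {5}, right has 0 { }.
        Root 18: left subtree has 0 nodes { }, right has 1 {16}.
      Root 26: left subtree has 3 nodes {27, 2, 24}, right has 0 { }.
        Root 27: left subtree has 0 nodes { }, right has 2 {2, 24}.
          Root 24: left subtree has 1 node {2}, right has 0 { }.

35 5 4 16 18 12 2 24 27 26 37 29 6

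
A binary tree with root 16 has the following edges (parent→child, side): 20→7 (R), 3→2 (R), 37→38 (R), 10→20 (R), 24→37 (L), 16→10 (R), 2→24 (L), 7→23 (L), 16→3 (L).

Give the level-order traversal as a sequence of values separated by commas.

16, 3, 10, 2, 20, 24, 7, 37, 23, 38

Level-order visits nodes level by level from the root, left to right within each level.
Level 0: 16
Level 1: 3, 10
Level 2: 2, 20
Level 3: 24, 7
Level 4: 37, 23
Level 5: 38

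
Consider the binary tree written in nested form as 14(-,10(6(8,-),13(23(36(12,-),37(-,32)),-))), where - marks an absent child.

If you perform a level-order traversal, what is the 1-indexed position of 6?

3

Level-order visits nodes level by level from the root, left to right within each level.
Level 0: 14
Level 1: 10
Level 2: 6, 13
Level 3: 8, 23
Level 4: 36, 37
Level 5: 12, 32
Full level-order sequence: 14, 10, 6, 13, 8, 23, 36, 37, 12, 32.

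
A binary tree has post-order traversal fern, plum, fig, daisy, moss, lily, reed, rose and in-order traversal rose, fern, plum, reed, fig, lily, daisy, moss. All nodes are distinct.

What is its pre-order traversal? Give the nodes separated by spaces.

The last element of post-order is the root; it splits in-order into left and right subtrees.
Root rose: left subtree has 0 nodes { }, right has 7 {fern, plum, reed, fig, lily, daisy, moss}.
  Root reed: left subtree has 2 nodes {fern, plum}, right has 4 {fig, lily, daisy, moss}.
    Root plum: left subtree has 1 node {fern}, right has 0 { }.
    Root lily: left subtree has 1 node {fig}, right has 2 {daisy, moss}.
      Root moss: left subtree has 1 node {daisy}, right has 0 { }.

rose reed plum fern lily fig moss daisy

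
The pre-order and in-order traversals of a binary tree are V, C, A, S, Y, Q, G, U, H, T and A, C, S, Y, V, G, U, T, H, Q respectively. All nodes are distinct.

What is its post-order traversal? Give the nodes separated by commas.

The first element of pre-order is the root; it splits in-order into left and right subtrees.
Root V: left subtree has 4 nodes {A, C, S, Y}, right has 5 {G, U, T, H, Q}.
  Root C: left subtree has 1 node {A}, right has 2 {S, Y}.
    Root S: left subtree has 0 nodes { }, right has 1 {Y}.
  Root Q: left subtree has 4 nodes {G, U, T, H}, right has 0 { }.
    Root G: left subtree has 0 nodes { }, right has 3 {U, T, H}.
      Root U: left subtree has 0 nodes { }, right has 2 {T, H}.
        Root H: left subtree has 1 node {T}, right has 0 { }.

A, Y, S, C, T, H, U, G, Q, V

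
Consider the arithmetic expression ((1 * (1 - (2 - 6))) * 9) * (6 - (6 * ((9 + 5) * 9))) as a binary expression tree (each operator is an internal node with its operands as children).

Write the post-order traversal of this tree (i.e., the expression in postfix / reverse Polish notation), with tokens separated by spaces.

Post-order on an expression tree gives postfix notation: for each operator, emit left operand, right operand, then the operator.

1 1 2 6 - - * 9 * 6 6 9 5 + 9 * * - *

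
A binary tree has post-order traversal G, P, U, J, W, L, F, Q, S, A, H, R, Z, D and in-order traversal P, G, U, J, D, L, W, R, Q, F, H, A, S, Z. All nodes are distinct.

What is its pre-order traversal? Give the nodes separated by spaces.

D J U P G Z R L W H Q F A S

The last element of post-order is the root; it splits in-order into left and right subtrees.
Root D: left subtree has 4 nodes {P, G, U, J}, right has 9 {L, W, R, Q, F, H, A, S, Z}.
  Root J: left subtree has 3 nodes {P, G, U}, right has 0 { }.
    Root U: left subtree has 2 nodes {P, G}, right has 0 { }.
      Root P: left subtree has 0 nodes { }, right has 1 {G}.
  Root Z: left subtree has 8 nodes {L, W, R, Q, F, H, A, S}, right has 0 { }.
    Root R: left subtree has 2 nodes {L, W}, right has 5 {Q, F, H, A, S}.
      Root L: left subtree has 0 nodes { }, right has 1 {W}.
      Root H: left subtree has 2 nodes {Q, F}, right has 2 {A, S}.
        Root Q: left subtree has 0 nodes { }, right has 1 {F}.
        Root A: left subtree has 0 nodes { }, right has 1 {S}.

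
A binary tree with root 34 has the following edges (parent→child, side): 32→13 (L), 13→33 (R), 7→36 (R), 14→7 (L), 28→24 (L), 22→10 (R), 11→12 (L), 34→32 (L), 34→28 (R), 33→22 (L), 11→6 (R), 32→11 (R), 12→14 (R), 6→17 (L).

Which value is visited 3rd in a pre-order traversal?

13

Pre-order visits the node, then its left subtree, then its right subtree.
Visit 34.
At 34: go left to 32.
  Visit 32.
  At 32: go left to 13.
    Visit 13.
    At 13: no left child.
    At 13: go right to 33.
      Visit 33.
      At 33: go left to 22.
        Visit 22.
        At 22: no left child.
        At 22: go right to 10.
          10 is a leaf — visit 10.
      At 33: no right child.
  At 32: go right to 11.
    Visit 11.
    At 11: go left to 12.
      Visit 12.
      At 12: no left child.
      At 12: go right to 14.
        Visit 14.
        At 14: go left to 7.
          Visit 7.
          At 7: no left child.
          At 7: go right to 36.
            36 is a leaf — visit 36.
        At 14: no right child.
    At 11: go right to 6.
      Visit 6.
      At 6: go left to 17.
        17 is a leaf — visit 17.
      At 6: no right child.
At 34: go right to 28.
  Visit 28.
  At 28: go left to 24.
    24 is a leaf — visit 24.
  At 28: no right child.
Full pre-order sequence: 34, 32, 13, 33, 22, 10, 11, 12, 14, 7, 36, 6, 17, 28, 24.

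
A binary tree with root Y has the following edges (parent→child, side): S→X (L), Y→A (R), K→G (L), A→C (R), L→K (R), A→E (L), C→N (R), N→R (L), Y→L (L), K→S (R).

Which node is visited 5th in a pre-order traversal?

Pre-order visits the node, then its left subtree, then its right subtree.
Visit Y.
At Y: go left to L.
  Visit L.
  At L: no left child.
  At L: go right to K.
    Visit K.
    At K: go left to G.
      G is a leaf — visit G.
    At K: go right to S.
      Visit S.
      At S: go left to X.
        X is a leaf — visit X.
      At S: no right child.
At Y: go right to A.
  Visit A.
  At A: go left to E.
    E is a leaf — visit E.
  At A: go right to C.
    Visit C.
    At C: no left child.
    At C: go right to N.
      Visit N.
      At N: go left to R.
        R is a leaf — visit R.
      At N: no right child.
Full pre-order sequence: Y, L, K, G, S, X, A, E, C, N, R.

S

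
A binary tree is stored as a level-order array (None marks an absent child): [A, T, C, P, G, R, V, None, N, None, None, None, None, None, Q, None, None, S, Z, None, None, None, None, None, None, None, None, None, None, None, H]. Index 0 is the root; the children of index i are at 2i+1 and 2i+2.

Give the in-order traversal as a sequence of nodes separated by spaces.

P S N Z T G A R C V Q H

In-order visits the left subtree, then the node, then the right subtree.
At A: go left to T.
  At T: go left to P.
    At P: no left child.
    Visit P.
    At P: go right to N.
      At N: go left to S.
        S is a leaf — visit S.
      Visit N.
      At N: go right to Z.
        Z is a leaf — visit Z.
  Visit T.
  At T: go right to G.
    G is a leaf — visit G.
Visit A.
At A: go right to C.
  At C: go left to R.
    R is a leaf — visit R.
  Visit C.
  At C: go right to V.
    At V: no left child.
    Visit V.
    At V: go right to Q.
      At Q: no left child.
      Visit Q.
      At Q: go right to H.
        H is a leaf — visit H.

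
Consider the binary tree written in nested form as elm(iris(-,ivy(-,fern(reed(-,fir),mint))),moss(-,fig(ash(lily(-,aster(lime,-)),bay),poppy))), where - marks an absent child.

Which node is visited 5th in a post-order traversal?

Post-order visits the left subtree, then the right subtree, then the node.
At elm: go left to iris.
  At iris: no left child.
  At iris: go right to ivy.
    At ivy: no left child.
    At ivy: go right to fern.
      At fern: go left to reed.
        At reed: no left child.
        At reed: go right to fir.
          fir is a leaf — visit fir.
        Visit reed.
      At fern: go right to mint.
        mint is a leaf — visit mint.
      Visit fern.
    Visit ivy.
  Visit iris.
At elm: go right to moss.
  At moss: no left child.
  At moss: go right to fig.
    At fig: go left to ash.
      At ash: go left to lily.
        At lily: no left child.
        At lily: go right to aster.
          At aster: go left to lime.
            lime is a leaf — visit lime.
          At aster: no right child.
          Visit aster.
        Visit lily.
      At ash: go right to bay.
        bay is a leaf — visit bay.
      Visit ash.
    At fig: go right to poppy.
      poppy is a leaf — visit poppy.
    Visit fig.
  Visit moss.
Visit elm.
Full post-order sequence: fir, reed, mint, fern, ivy, iris, lime, aster, lily, bay, ash, poppy, fig, moss, elm.

ivy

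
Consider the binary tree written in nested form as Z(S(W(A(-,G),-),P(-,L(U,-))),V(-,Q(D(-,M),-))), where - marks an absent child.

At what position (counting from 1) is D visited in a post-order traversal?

9

Post-order visits the left subtree, then the right subtree, then the node.
At Z: go left to S.
  At S: go left to W.
    At W: go left to A.
      At A: no left child.
      At A: go right to G.
        G is a leaf — visit G.
      Visit A.
    At W: no right child.
    Visit W.
  At S: go right to P.
    At P: no left child.
    At P: go right to L.
      At L: go left to U.
        U is a leaf — visit U.
      At L: no right child.
      Visit L.
    Visit P.
  Visit S.
At Z: go right to V.
  At V: no left child.
  At V: go right to Q.
    At Q: go left to D.
      At D: no left child.
      At D: go right to M.
        M is a leaf — visit M.
      Visit D.
    At Q: no right child.
    Visit Q.
  Visit V.
Visit Z.
Full post-order sequence: G, A, W, U, L, P, S, M, D, Q, V, Z.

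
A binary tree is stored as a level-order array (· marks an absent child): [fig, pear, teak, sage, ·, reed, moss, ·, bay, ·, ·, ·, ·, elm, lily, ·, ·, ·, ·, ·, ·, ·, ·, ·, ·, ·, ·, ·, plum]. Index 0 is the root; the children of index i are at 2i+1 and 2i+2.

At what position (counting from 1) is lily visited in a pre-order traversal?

Pre-order visits the node, then its left subtree, then its right subtree.
Visit fig.
At fig: go left to pear.
  Visit pear.
  At pear: go left to sage.
    Visit sage.
    At sage: no left child.
    At sage: go right to bay.
      bay is a leaf — visit bay.
  At pear: no right child.
At fig: go right to teak.
  Visit teak.
  At teak: go left to reed.
    reed is a leaf — visit reed.
  At teak: go right to moss.
    Visit moss.
    At moss: go left to elm.
      Visit elm.
      At elm: no left child.
      At elm: go right to plum.
        plum is a leaf — visit plum.
    At moss: go right to lily.
      lily is a leaf — visit lily.
Full pre-order sequence: fig, pear, sage, bay, teak, reed, moss, elm, plum, lily.

10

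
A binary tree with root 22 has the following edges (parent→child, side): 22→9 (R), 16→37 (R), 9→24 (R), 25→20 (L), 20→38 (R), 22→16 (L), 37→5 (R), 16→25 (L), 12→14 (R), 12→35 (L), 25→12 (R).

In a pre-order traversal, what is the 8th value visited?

Pre-order visits the node, then its left subtree, then its right subtree.
Visit 22.
At 22: go left to 16.
  Visit 16.
  At 16: go left to 25.
    Visit 25.
    At 25: go left to 20.
      Visit 20.
      At 20: no left child.
      At 20: go right to 38.
        38 is a leaf — visit 38.
    At 25: go right to 12.
      Visit 12.
      At 12: go left to 35.
        35 is a leaf — visit 35.
      At 12: go right to 14.
        14 is a leaf — visit 14.
  At 16: go right to 37.
    Visit 37.
    At 37: no left child.
    At 37: go right to 5.
      5 is a leaf — visit 5.
At 22: go right to 9.
  Visit 9.
  At 9: no left child.
  At 9: go right to 24.
    24 is a leaf — visit 24.
Full pre-order sequence: 22, 16, 25, 20, 38, 12, 35, 14, 37, 5, 9, 24.

14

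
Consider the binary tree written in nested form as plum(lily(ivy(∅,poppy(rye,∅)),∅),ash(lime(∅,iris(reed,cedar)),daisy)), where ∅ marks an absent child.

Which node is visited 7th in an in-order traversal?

reed

In-order visits the left subtree, then the node, then the right subtree.
At plum: go left to lily.
  At lily: go left to ivy.
    At ivy: no left child.
    Visit ivy.
    At ivy: go right to poppy.
      At poppy: go left to rye.
        rye is a leaf — visit rye.
      Visit poppy.
      At poppy: no right child.
  Visit lily.
  At lily: no right child.
Visit plum.
At plum: go right to ash.
  At ash: go left to lime.
    At lime: no left child.
    Visit lime.
    At lime: go right to iris.
      At iris: go left to reed.
        reed is a leaf — visit reed.
      Visit iris.
      At iris: go right to cedar.
        cedar is a leaf — visit cedar.
  Visit ash.
  At ash: go right to daisy.
    daisy is a leaf — visit daisy.
Full in-order sequence: ivy, rye, poppy, lily, plum, lime, reed, iris, cedar, ash, daisy.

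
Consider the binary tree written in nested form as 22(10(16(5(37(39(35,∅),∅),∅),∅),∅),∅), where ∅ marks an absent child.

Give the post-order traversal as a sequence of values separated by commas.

35, 39, 37, 5, 16, 10, 22

Post-order visits the left subtree, then the right subtree, then the node.
At 22: go left to 10.
  At 10: go left to 16.
    At 16: go left to 5.
      At 5: go left to 37.
        At 37: go left to 39.
          At 39: go left to 35.
            35 is a leaf — visit 35.
          At 39: no right child.
          Visit 39.
        At 37: no right child.
        Visit 37.
      At 5: no right child.
      Visit 5.
    At 16: no right child.
    Visit 16.
  At 10: no right child.
  Visit 10.
At 22: no right child.
Visit 22.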